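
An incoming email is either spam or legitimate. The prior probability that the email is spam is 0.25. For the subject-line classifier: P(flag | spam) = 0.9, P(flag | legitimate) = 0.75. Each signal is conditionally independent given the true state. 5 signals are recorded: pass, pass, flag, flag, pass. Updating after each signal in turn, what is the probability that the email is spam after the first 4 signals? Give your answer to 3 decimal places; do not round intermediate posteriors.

0.071

Apply Bayes' rule sequentially, carrying P(spam) forward.
After 'pass': P(spam) = 0.1·0.2500 / (0.1·0.2500 + 0.25·0.7500) ≈ 0.1176
After 'pass': P(spam) = 0.1·0.1176 / (0.1·0.1176 + 0.25·0.8824) ≈ 0.0506
After 'flag': P(spam) = 0.9·0.0506 / (0.9·0.0506 + 0.75·0.9494) ≈ 0.0602
After 'flag': P(spam) = 0.9·0.0602 / (0.9·0.0602 + 0.75·0.9398) ≈ 0.0713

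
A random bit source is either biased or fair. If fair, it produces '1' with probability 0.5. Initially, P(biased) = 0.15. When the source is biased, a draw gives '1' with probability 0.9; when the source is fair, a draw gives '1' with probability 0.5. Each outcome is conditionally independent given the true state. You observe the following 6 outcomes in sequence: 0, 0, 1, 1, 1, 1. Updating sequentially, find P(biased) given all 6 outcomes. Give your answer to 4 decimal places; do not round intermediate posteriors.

0.0690

After '0': P(biased) = 0.1·0.1500 / (0.1·0.1500 + 0.5·0.8500) ≈ 0.0341
After '0': P(biased) = 0.1·0.0341 / (0.1·0.0341 + 0.5·0.9659) ≈ 0.0070
After '1': P(biased) = 0.9·0.0070 / (0.9·0.0070 + 0.5·0.9930) ≈ 0.0125
After '1': P(biased) = 0.9·0.0125 / (0.9·0.0125 + 0.5·0.9875) ≈ 0.0224
After '1': P(biased) = 0.9·0.0224 / (0.9·0.0224 + 0.5·0.9776) ≈ 0.0395
After '1': P(biased) = 0.9·0.0395 / (0.9·0.0395 + 0.5·0.9605) ≈ 0.0690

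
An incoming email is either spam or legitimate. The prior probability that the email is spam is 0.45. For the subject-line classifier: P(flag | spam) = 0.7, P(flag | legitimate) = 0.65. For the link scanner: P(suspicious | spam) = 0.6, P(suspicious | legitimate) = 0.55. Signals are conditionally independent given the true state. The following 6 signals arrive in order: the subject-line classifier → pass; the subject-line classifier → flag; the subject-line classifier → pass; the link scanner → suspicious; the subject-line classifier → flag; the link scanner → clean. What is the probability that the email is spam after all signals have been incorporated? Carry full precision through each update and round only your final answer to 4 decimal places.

0.4033

Each posterior becomes the prior for the next update.
After the subject-line classifier='pass': P(spam) = 0.3·0.4500 / (0.3·0.4500 + 0.35·0.5500) ≈ 0.4122
After the subject-line classifier='flag': P(spam) = 0.7·0.4122 / (0.7·0.4122 + 0.65·0.5878) ≈ 0.4303
After the subject-line classifier='pass': P(spam) = 0.3·0.4303 / (0.3·0.4303 + 0.35·0.5697) ≈ 0.3930
After the link scanner='suspicious': P(spam) = 0.6·0.3930 / (0.6·0.3930 + 0.55·0.6070) ≈ 0.4139
After the subject-line classifier='flag': P(spam) = 0.7·0.4139 / (0.7·0.4139 + 0.65·0.5861) ≈ 0.4320
After the link scanner='clean': P(spam) = 0.4·0.4320 / (0.4·0.4320 + 0.45·0.5680) ≈ 0.4033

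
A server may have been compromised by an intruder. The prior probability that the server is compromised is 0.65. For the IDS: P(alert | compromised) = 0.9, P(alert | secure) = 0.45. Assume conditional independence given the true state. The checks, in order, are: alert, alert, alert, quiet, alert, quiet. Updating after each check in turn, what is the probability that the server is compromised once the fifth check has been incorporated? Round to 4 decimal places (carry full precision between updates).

0.8438

After 'alert': P(compromised) = 0.9·0.6500 / (0.9·0.6500 + 0.45·0.3500) ≈ 0.7879
After 'alert': P(compromised) = 0.9·0.7879 / (0.9·0.7879 + 0.45·0.2121) ≈ 0.8814
After 'alert': P(compromised) = 0.9·0.8814 / (0.9·0.8814 + 0.45·0.1186) ≈ 0.9369
After 'quiet': P(compromised) = 0.1·0.9369 / (0.1·0.9369 + 0.55·0.0631) ≈ 0.7298
After 'alert': P(compromised) = 0.9·0.7298 / (0.9·0.7298 + 0.45·0.2702) ≈ 0.8438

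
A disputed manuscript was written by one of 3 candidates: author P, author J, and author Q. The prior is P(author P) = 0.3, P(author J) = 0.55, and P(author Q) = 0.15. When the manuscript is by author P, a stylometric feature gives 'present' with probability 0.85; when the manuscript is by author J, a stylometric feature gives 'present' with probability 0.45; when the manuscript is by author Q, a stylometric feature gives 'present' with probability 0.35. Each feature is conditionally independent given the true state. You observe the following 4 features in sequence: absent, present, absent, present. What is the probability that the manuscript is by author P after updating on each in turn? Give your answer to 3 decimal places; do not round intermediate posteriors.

Each posterior becomes the prior for the next update.
After 'absent': normaliser = 0.15·0.3000 + 0.55·0.5500 + 0.65·0.1500; P(author P) ≈ 0.1011, P(author J) ≈ 0.6798, P(author Q) ≈ 0.2191
After 'present': normaliser = 0.85·0.1011 + 0.45·0.6798 + 0.35·0.2191; P(author P) ≈ 0.1835, P(author J) ≈ 0.6529, P(author Q) ≈ 0.1637
After 'absent': normaliser = 0.15·0.1835 + 0.55·0.6529 + 0.65·0.1637; P(author P) ≈ 0.0558, P(author J) ≈ 0.7284, P(author Q) ≈ 0.2158
After 'present': normaliser = 0.85·0.0558 + 0.45·0.7284 + 0.35·0.2158; P(author P) ≈ 0.1053, P(author J) ≈ 0.7272, P(author Q) ≈ 0.1676

0.105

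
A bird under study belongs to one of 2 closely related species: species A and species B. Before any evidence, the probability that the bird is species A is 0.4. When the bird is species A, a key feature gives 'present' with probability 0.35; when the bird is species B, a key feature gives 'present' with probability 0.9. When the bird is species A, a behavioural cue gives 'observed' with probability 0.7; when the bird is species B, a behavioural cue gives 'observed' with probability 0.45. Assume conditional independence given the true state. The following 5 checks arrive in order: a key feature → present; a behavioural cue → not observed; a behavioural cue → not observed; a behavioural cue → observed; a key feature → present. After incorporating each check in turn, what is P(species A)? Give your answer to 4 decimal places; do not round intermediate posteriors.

After a key feature='present': P(species A) = 0.35·0.4000 / (0.35·0.4000 + 0.9·0.6000) ≈ 0.2059
After a behavioural cue='not observed': P(species A) = 0.3·0.2059 / (0.3·0.2059 + 0.55·0.7941) ≈ 0.1239
After a behavioural cue='not observed': P(species A) = 0.3·0.1239 / (0.3·0.1239 + 0.55·0.8761) ≈ 0.0716
After a behavioural cue='observed': P(species A) = 0.7·0.0716 / (0.7·0.0716 + 0.45·0.9284) ≈ 0.1071
After a key feature='present': P(species A) = 0.35·0.1071 / (0.35·0.1071 + 0.9·0.8929) ≈ 0.0446

0.0446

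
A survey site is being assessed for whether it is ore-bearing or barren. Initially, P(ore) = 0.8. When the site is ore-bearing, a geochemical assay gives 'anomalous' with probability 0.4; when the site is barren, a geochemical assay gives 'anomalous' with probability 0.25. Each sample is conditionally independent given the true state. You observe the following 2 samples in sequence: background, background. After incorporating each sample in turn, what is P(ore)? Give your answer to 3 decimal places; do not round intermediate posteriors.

After 'background': P(ore) = 0.6·0.8000 / (0.6·0.8000 + 0.75·0.2000) ≈ 0.7619
After 'background': P(ore) = 0.6·0.7619 / (0.6·0.7619 + 0.75·0.2381) ≈ 0.7191

0.719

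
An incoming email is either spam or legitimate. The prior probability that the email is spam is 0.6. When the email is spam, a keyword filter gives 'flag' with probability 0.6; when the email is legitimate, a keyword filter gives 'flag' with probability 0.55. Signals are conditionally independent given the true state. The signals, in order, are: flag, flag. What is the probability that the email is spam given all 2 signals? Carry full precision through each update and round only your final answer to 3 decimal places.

0.641

Each posterior becomes the prior for the next update.
After 'flag': P(spam) = 0.6·0.6000 / (0.6·0.6000 + 0.55·0.4000) ≈ 0.6207
After 'flag': P(spam) = 0.6·0.6207 / (0.6·0.6207 + 0.55·0.3793) ≈ 0.6409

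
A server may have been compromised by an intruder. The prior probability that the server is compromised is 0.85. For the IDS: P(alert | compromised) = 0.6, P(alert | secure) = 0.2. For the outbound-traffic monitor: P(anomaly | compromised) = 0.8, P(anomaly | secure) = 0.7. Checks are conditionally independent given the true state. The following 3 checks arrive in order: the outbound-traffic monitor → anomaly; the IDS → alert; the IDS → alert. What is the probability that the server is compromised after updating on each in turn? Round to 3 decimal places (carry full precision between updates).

0.983

Each posterior becomes the prior for the next update.
After the outbound-traffic monitor='anomaly': P(compromised) = 0.8·0.8500 / (0.8·0.8500 + 0.7·0.1500) ≈ 0.8662
After the IDS='alert': P(compromised) = 0.6·0.8662 / (0.6·0.8662 + 0.2·0.1338) ≈ 0.9510
After the IDS='alert': P(compromised) = 0.6·0.9510 / (0.6·0.9510 + 0.2·0.0490) ≈ 0.9831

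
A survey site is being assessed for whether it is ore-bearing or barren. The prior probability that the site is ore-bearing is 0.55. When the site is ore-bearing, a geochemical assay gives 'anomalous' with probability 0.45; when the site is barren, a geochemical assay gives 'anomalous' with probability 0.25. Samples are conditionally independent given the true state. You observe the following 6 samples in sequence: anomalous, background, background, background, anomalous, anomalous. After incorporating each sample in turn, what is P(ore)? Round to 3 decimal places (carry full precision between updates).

0.738

Each posterior becomes the prior for the next update.
After 'anomalous': P(ore) = 0.45·0.5500 / (0.45·0.5500 + 0.25·0.4500) ≈ 0.6875
After 'background': P(ore) = 0.55·0.6875 / (0.55·0.6875 + 0.75·0.3125) ≈ 0.6173
After 'background': P(ore) = 0.55·0.6173 / (0.55·0.6173 + 0.75·0.3827) ≈ 0.5419
After 'background': P(ore) = 0.55·0.5419 / (0.55·0.5419 + 0.75·0.4581) ≈ 0.4646
After 'anomalous': P(ore) = 0.45·0.4646 / (0.45·0.4646 + 0.25·0.5354) ≈ 0.6096
After 'anomalous': P(ore) = 0.45·0.6096 / (0.45·0.6096 + 0.25·0.3904) ≈ 0.7376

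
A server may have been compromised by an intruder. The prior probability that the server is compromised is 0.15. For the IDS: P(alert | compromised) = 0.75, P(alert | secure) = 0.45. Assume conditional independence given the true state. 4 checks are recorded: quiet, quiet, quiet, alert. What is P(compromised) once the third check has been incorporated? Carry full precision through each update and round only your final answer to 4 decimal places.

After 'quiet': P(compromised) = 0.25·0.1500 / (0.25·0.1500 + 0.55·0.8500) ≈ 0.0743
After 'quiet': P(compromised) = 0.25·0.0743 / (0.25·0.0743 + 0.55·0.9257) ≈ 0.0352
After 'quiet': P(compromised) = 0.25·0.0352 / (0.25·0.0352 + 0.55·0.9648) ≈ 0.0163

0.0163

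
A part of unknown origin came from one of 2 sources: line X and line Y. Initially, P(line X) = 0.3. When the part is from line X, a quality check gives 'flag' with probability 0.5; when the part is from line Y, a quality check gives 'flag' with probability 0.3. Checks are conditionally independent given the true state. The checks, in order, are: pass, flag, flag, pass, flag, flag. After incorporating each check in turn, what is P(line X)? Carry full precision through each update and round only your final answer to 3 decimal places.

0.628

Each posterior becomes the prior for the next update.
After 'pass': P(line X) = 0.5·0.3000 / (0.5·0.3000 + 0.7·0.7000) ≈ 0.2344
After 'flag': P(line X) = 0.5·0.2344 / (0.5·0.2344 + 0.3·0.7656) ≈ 0.3378
After 'flag': P(line X) = 0.5·0.3378 / (0.5·0.3378 + 0.3·0.6622) ≈ 0.4596
After 'pass': P(line X) = 0.5·0.4596 / (0.5·0.4596 + 0.7·0.5404) ≈ 0.3779
After 'flag': P(line X) = 0.5·0.3779 / (0.5·0.3779 + 0.3·0.6221) ≈ 0.5031
After 'flag': P(line X) = 0.5·0.5031 / (0.5·0.5031 + 0.3·0.4969) ≈ 0.6279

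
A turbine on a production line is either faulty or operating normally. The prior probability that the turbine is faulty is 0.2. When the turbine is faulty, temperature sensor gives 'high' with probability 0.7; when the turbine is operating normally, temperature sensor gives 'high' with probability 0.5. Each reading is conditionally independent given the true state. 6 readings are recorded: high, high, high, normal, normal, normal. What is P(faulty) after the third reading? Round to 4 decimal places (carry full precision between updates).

After 'high': P(faulty) = 0.7·0.2000 / (0.7·0.2000 + 0.5·0.8000) ≈ 0.2593
After 'high': P(faulty) = 0.7·0.2593 / (0.7·0.2593 + 0.5·0.7407) ≈ 0.3289
After 'high': P(faulty) = 0.7·0.3289 / (0.7·0.3289 + 0.5·0.6711) ≈ 0.4069

0.4069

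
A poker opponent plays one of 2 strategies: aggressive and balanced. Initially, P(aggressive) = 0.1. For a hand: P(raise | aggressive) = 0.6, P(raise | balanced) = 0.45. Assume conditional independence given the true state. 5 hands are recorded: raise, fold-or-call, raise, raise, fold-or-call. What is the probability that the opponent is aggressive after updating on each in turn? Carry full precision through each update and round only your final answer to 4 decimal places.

0.1223

After 'raise': P(aggressive) = 0.6·0.1000 / (0.6·0.1000 + 0.45·0.9000) ≈ 0.1290
After 'fold-or-call': P(aggressive) = 0.4·0.1290 / (0.4·0.1290 + 0.55·0.8710) ≈ 0.0973
After 'raise': P(aggressive) = 0.6·0.0973 / (0.6·0.0973 + 0.45·0.9027) ≈ 0.1256
After 'raise': P(aggressive) = 0.6·0.1256 / (0.6·0.1256 + 0.45·0.8744) ≈ 0.1608
After 'fold-or-call': P(aggressive) = 0.4·0.1608 / (0.4·0.1608 + 0.55·0.8392) ≈ 0.1223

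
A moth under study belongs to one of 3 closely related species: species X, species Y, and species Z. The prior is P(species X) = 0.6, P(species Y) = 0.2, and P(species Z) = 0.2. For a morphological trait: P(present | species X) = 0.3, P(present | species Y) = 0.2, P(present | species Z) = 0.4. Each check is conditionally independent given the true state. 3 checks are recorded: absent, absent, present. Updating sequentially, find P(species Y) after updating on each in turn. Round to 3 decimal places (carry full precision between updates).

After 'absent': normaliser = 0.7·0.6000 + 0.8·0.2000 + 0.6·0.2000; P(species X) ≈ 0.6000, P(species Y) ≈ 0.2286, P(species Z) ≈ 0.1714
After 'absent': normaliser = 0.7·0.6000 + 0.8·0.2286 + 0.6·0.1714; P(species X) ≈ 0.5951, P(species Y) ≈ 0.2591, P(species Z) ≈ 0.1457
After 'present': normaliser = 0.3·0.5951 + 0.2·0.2591 + 0.4·0.1457; P(species X) ≈ 0.6185, P(species Y) ≈ 0.1795, P(species Z) ≈ 0.2020

0.180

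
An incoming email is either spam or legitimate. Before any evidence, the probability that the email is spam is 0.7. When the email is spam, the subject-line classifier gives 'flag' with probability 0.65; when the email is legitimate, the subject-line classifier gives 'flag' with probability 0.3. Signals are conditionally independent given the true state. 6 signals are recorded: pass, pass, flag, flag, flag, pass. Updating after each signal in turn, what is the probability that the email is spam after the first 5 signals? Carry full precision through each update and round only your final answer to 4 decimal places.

0.8558

After 'pass': P(spam) = 0.35·0.7000 / (0.35·0.7000 + 0.7·0.3000) ≈ 0.5385
After 'pass': P(spam) = 0.35·0.5385 / (0.35·0.5385 + 0.7·0.4615) ≈ 0.3684
After 'flag': P(spam) = 0.65·0.3684 / (0.65·0.3684 + 0.3·0.6316) ≈ 0.5583
After 'flag': P(spam) = 0.65·0.5583 / (0.65·0.5583 + 0.3·0.4417) ≈ 0.7325
After 'flag': P(spam) = 0.65·0.7325 / (0.65·0.7325 + 0.3·0.2675) ≈ 0.8558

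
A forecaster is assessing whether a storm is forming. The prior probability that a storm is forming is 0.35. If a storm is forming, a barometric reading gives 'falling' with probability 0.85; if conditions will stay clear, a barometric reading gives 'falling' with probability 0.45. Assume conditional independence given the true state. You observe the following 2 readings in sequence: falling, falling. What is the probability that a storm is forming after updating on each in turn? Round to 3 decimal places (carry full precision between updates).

After 'falling': P(storm) = 0.85·0.3500 / (0.85·0.3500 + 0.45·0.6500) ≈ 0.5042
After 'falling': P(storm) = 0.85·0.5042 / (0.85·0.5042 + 0.45·0.4958) ≈ 0.6577

0.658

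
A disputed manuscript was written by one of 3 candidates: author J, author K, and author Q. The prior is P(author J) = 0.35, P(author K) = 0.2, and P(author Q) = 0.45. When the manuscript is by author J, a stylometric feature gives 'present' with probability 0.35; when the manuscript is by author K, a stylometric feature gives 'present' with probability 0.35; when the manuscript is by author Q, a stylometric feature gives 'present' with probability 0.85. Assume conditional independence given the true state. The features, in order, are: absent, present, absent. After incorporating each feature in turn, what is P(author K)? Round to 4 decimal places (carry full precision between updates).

0.3288

Apply Bayes' rule sequentially, carrying P(author K) forward.
After 'absent': normaliser = 0.65·0.3500 + 0.65·0.2000 + 0.15·0.4500; P(author J) ≈ 0.5353, P(author K) ≈ 0.3059, P(author Q) ≈ 0.1588
After 'present': normaliser = 0.35·0.5353 + 0.35·0.3059 + 0.85·0.1588; P(author J) ≈ 0.4363, P(author K) ≈ 0.2493, P(author Q) ≈ 0.3144
After 'absent': normaliser = 0.65·0.4363 + 0.65·0.2493 + 0.15·0.3144; P(author J) ≈ 0.5755, P(author K) ≈ 0.3288, P(author Q) ≈ 0.0957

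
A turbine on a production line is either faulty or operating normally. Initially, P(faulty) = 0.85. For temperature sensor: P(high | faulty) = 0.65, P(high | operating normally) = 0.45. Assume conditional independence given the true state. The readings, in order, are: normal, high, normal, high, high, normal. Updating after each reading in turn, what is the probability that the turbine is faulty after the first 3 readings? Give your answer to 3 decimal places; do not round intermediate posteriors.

0.768

After 'normal': P(faulty) = 0.35·0.8500 / (0.35·0.8500 + 0.55·0.1500) ≈ 0.7829
After 'high': P(faulty) = 0.65·0.7829 / (0.65·0.7829 + 0.45·0.2171) ≈ 0.8389
After 'normal': P(faulty) = 0.35·0.8389 / (0.35·0.8389 + 0.55·0.1611) ≈ 0.7682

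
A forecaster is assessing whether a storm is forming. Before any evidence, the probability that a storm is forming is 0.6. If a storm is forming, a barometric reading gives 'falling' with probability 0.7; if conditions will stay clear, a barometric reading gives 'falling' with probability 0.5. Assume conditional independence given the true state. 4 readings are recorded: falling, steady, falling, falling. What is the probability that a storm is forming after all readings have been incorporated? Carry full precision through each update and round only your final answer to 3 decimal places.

After 'falling': P(storm) = 0.7·0.6000 / (0.7·0.6000 + 0.5·0.4000) ≈ 0.6774
After 'steady': P(storm) = 0.3·0.6774 / (0.3·0.6774 + 0.5·0.3226) ≈ 0.5575
After 'falling': P(storm) = 0.7·0.5575 / (0.7·0.5575 + 0.5·0.4425) ≈ 0.6382
After 'falling': P(storm) = 0.7·0.6382 / (0.7·0.6382 + 0.5·0.3618) ≈ 0.7118

0.712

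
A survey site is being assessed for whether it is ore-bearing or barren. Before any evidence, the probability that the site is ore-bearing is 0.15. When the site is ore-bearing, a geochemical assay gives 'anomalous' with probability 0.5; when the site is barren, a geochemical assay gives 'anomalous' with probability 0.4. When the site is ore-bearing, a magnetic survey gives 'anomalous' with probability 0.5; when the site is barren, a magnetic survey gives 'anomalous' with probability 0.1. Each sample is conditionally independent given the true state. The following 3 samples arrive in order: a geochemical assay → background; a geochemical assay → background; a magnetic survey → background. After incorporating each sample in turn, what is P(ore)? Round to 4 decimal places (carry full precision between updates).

0.0637

After a geochemical assay='background': P(ore) = 0.5·0.1500 / (0.5·0.1500 + 0.6·0.8500) ≈ 0.1282
After a geochemical assay='background': P(ore) = 0.5·0.1282 / (0.5·0.1282 + 0.6·0.8718) ≈ 0.1092
After a magnetic survey='background': P(ore) = 0.5·0.1092 / (0.5·0.1092 + 0.9·0.8908) ≈ 0.0637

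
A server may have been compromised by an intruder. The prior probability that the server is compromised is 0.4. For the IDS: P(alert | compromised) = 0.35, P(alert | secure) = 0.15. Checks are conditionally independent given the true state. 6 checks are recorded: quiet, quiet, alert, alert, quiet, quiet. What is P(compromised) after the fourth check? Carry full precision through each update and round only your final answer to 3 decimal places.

After 'quiet': P(compromised) = 0.65·0.4000 / (0.65·0.4000 + 0.85·0.6000) ≈ 0.3377
After 'quiet': P(compromised) = 0.65·0.3377 / (0.65·0.3377 + 0.85·0.6623) ≈ 0.2805
After 'alert': P(compromised) = 0.35·0.2805 / (0.35·0.2805 + 0.15·0.7195) ≈ 0.4763
After 'alert': P(compromised) = 0.35·0.4763 / (0.35·0.4763 + 0.15·0.5237) ≈ 0.6797

0.680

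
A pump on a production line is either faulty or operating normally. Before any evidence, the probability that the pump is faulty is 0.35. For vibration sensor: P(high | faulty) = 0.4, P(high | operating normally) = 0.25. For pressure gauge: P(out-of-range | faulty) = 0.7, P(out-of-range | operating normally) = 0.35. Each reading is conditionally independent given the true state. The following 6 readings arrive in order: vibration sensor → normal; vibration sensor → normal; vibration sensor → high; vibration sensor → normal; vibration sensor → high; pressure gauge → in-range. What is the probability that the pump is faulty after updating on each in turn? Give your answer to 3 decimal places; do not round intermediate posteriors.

0.246

After vibration sensor='normal': P(faulty) = 0.6·0.3500 / (0.6·0.3500 + 0.75·0.6500) ≈ 0.3011
After vibration sensor='normal': P(faulty) = 0.6·0.3011 / (0.6·0.3011 + 0.75·0.6989) ≈ 0.2563
After vibration sensor='high': P(faulty) = 0.4·0.2563 / (0.4·0.2563 + 0.25·0.7437) ≈ 0.3554
After vibration sensor='normal': P(faulty) = 0.6·0.3554 / (0.6·0.3554 + 0.75·0.6446) ≈ 0.3061
After vibration sensor='high': P(faulty) = 0.4·0.3061 / (0.4·0.3061 + 0.25·0.6939) ≈ 0.4138
After pressure gauge='in-range': P(faulty) = 0.3·0.4138 / (0.3·0.4138 + 0.65·0.5862) ≈ 0.2457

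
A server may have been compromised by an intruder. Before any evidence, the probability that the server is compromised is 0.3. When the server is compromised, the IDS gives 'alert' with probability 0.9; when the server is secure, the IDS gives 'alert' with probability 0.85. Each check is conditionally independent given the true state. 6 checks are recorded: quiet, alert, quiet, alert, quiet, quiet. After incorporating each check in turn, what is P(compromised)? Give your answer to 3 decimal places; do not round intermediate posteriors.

0.087

After 'quiet': P(compromised) = 0.1·0.3000 / (0.1·0.3000 + 0.15·0.7000) ≈ 0.2222
After 'alert': P(compromised) = 0.9·0.2222 / (0.9·0.2222 + 0.85·0.7778) ≈ 0.2323
After 'quiet': P(compromised) = 0.1·0.2323 / (0.1·0.2323 + 0.15·0.7677) ≈ 0.1678
After 'alert': P(compromised) = 0.9·0.1678 / (0.9·0.1678 + 0.85·0.8322) ≈ 0.1760
After 'quiet': P(compromised) = 0.1·0.1760 / (0.1·0.1760 + 0.15·0.8240) ≈ 0.1246
After 'quiet': P(compromised) = 0.1·0.1246 / (0.1·0.1246 + 0.15·0.8754) ≈ 0.0867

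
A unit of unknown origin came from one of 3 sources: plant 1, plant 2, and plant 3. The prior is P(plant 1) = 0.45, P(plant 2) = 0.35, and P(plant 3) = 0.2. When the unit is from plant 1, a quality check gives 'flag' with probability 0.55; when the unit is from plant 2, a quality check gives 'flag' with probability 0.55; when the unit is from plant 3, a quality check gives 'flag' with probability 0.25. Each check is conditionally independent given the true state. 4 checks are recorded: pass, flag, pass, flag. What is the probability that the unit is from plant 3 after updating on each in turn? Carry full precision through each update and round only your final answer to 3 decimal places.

0.125

After 'pass': normaliser = 0.45·0.4500 + 0.45·0.3500 + 0.75·0.2000; P(plant 1) ≈ 0.3971, P(plant 2) ≈ 0.3088, P(plant 3) ≈ 0.2941
After 'flag': normaliser = 0.55·0.3971 + 0.55·0.3088 + 0.25·0.2941; P(plant 1) ≈ 0.4729, P(plant 2) ≈ 0.3678, P(plant 3) ≈ 0.1592
After 'pass': normaliser = 0.45·0.4729 + 0.45·0.3678 + 0.75·0.1592; P(plant 1) ≈ 0.4275, P(plant 2) ≈ 0.3325, P(plant 3) ≈ 0.2399
After 'flag': normaliser = 0.55·0.4275 + 0.55·0.3325 + 0.25·0.2399; P(plant 1) ≈ 0.4919, P(plant 2) ≈ 0.3826, P(plant 3) ≈ 0.1255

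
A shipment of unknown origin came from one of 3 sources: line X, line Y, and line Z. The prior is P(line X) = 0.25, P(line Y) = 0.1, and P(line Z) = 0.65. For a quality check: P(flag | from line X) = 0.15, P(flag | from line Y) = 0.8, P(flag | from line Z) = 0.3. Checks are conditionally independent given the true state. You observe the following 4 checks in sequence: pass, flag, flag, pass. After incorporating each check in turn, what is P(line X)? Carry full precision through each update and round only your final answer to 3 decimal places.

0.115

After 'pass': normaliser = 0.85·0.2500 + 0.2·0.1000 + 0.7·0.6500; P(line X) ≈ 0.3091, P(line Y) ≈ 0.0291, P(line Z) ≈ 0.6618
After 'flag': normaliser = 0.15·0.3091 + 0.8·0.0291 + 0.3·0.6618; P(line X) ≈ 0.1729, P(line Y) ≈ 0.0868, P(line Z) ≈ 0.7403
After 'flag': normaliser = 0.15·0.1729 + 0.8·0.0868 + 0.3·0.7403; P(line X) ≈ 0.0817, P(line Y) ≈ 0.2187, P(line Z) ≈ 0.6996
After 'pass': normaliser = 0.85·0.0817 + 0.2·0.2187 + 0.7·0.6996; P(line X) ≈ 0.1152, P(line Y) ≈ 0.0725, P(line Z) ≈ 0.8123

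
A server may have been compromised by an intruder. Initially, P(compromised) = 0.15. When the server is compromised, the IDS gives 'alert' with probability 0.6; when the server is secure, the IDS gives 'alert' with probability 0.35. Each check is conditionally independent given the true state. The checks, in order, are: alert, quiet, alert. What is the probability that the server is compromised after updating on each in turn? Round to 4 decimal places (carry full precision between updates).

Apply Bayes' rule sequentially, carrying P(compromised) forward.
After 'alert': P(compromised) = 0.6·0.1500 / (0.6·0.1500 + 0.35·0.8500) ≈ 0.2323
After 'quiet': P(compromised) = 0.4·0.2323 / (0.4·0.2323 + 0.65·0.7677) ≈ 0.1569
After 'alert': P(compromised) = 0.6·0.1569 / (0.6·0.1569 + 0.35·0.8431) ≈ 0.2419

0.2419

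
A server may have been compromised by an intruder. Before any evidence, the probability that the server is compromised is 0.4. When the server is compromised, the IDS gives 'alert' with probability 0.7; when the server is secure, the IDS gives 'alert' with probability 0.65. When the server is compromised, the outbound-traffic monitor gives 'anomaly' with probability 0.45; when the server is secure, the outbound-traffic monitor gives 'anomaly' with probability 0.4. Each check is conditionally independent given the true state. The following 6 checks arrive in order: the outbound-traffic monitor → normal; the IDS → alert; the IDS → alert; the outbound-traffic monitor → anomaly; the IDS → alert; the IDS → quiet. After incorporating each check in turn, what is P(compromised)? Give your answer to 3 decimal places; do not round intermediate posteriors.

After the outbound-traffic monitor='normal': P(compromised) = 0.55·0.4000 / (0.55·0.4000 + 0.6·0.6000) ≈ 0.3793
After the IDS='alert': P(compromised) = 0.7·0.3793 / (0.7·0.3793 + 0.65·0.6207) ≈ 0.3969
After the IDS='alert': P(compromised) = 0.7·0.3969 / (0.7·0.3969 + 0.65·0.6031) ≈ 0.4148
After the outbound-traffic monitor='anomaly': P(compromised) = 0.45·0.4148 / (0.45·0.4148 + 0.4·0.5852) ≈ 0.4436
After the IDS='alert': P(compromised) = 0.7·0.4436 / (0.7·0.4436 + 0.65·0.5564) ≈ 0.4620
After the IDS='quiet': P(compromised) = 0.3·0.4620 / (0.3·0.4620 + 0.35·0.5380) ≈ 0.4240

0.424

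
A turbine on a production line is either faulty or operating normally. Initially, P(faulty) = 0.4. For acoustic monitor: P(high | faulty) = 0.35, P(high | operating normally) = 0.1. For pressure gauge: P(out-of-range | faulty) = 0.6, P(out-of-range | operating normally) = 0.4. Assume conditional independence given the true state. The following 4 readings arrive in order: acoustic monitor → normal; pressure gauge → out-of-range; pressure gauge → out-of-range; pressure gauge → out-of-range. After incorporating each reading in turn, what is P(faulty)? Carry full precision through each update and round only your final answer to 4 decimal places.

0.6190

After acoustic monitor='normal': P(faulty) = 0.65·0.4000 / (0.65·0.4000 + 0.9·0.6000) ≈ 0.3250
After pressure gauge='out-of-range': P(faulty) = 0.6·0.3250 / (0.6·0.3250 + 0.4·0.6750) ≈ 0.4194
After pressure gauge='out-of-range': P(faulty) = 0.6·0.4194 / (0.6·0.4194 + 0.4·0.5806) ≈ 0.5200
After pressure gauge='out-of-range': P(faulty) = 0.6·0.5200 / (0.6·0.5200 + 0.4·0.4800) ≈ 0.6190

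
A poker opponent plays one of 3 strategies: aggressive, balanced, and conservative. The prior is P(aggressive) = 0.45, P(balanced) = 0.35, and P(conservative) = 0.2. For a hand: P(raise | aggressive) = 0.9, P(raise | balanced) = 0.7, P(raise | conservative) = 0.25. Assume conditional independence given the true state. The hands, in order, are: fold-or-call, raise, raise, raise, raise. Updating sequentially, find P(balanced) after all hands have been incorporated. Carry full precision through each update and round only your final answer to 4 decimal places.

0.4557

After 'fold-or-call': normaliser = 0.1·0.4500 + 0.3·0.3500 + 0.75·0.2000; P(aggressive) ≈ 0.1500, P(balanced) ≈ 0.3500, P(conservative) ≈ 0.5000
After 'raise': normaliser = 0.9·0.1500 + 0.7·0.3500 + 0.25·0.5000; P(aggressive) ≈ 0.2673, P(balanced) ≈ 0.4851, P(conservative) ≈ 0.2475
After 'raise': normaliser = 0.9·0.2673 + 0.7·0.4851 + 0.25·0.2475; P(aggressive) ≈ 0.3747, P(balanced) ≈ 0.5289, P(conservative) ≈ 0.0964
After 'raise': normaliser = 0.9·0.3747 + 0.7·0.5289 + 0.25·0.0964; P(aggressive) ≈ 0.4610, P(balanced) ≈ 0.5061, P(conservative) ≈ 0.0329
After 'raise': normaliser = 0.9·0.4610 + 0.7·0.5061 + 0.25·0.0329; P(aggressive) ≈ 0.5337, P(balanced) ≈ 0.4557, P(conservative) ≈ 0.0106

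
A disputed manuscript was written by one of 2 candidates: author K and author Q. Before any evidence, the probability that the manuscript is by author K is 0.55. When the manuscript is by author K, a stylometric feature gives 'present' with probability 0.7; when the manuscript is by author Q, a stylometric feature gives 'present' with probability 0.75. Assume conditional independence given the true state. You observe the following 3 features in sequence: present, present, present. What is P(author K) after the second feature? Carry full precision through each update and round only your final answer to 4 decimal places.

0.5157

After 'present': P(author K) = 0.7·0.5500 / (0.7·0.5500 + 0.75·0.4500) ≈ 0.5329
After 'present': P(author K) = 0.7·0.5329 / (0.7·0.5329 + 0.75·0.4671) ≈ 0.5157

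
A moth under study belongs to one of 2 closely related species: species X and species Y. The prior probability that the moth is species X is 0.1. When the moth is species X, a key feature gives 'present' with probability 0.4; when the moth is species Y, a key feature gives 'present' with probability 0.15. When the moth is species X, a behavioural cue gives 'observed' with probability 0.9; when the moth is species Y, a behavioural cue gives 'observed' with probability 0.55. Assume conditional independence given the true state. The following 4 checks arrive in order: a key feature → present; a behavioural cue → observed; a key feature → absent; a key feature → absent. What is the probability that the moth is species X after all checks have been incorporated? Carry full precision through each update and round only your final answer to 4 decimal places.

Each posterior becomes the prior for the next update.
After a key feature='present': P(species X) = 0.4·0.1000 / (0.4·0.1000 + 0.15·0.9000) ≈ 0.2286
After a behavioural cue='observed': P(species X) = 0.9·0.2286 / (0.9·0.2286 + 0.55·0.7714) ≈ 0.3265
After a key feature='absent': P(species X) = 0.6·0.3265 / (0.6·0.3265 + 0.85·0.6735) ≈ 0.2550
After a key feature='absent': P(species X) = 0.6·0.2550 / (0.6·0.2550 + 0.85·0.7450) ≈ 0.1946

0.1946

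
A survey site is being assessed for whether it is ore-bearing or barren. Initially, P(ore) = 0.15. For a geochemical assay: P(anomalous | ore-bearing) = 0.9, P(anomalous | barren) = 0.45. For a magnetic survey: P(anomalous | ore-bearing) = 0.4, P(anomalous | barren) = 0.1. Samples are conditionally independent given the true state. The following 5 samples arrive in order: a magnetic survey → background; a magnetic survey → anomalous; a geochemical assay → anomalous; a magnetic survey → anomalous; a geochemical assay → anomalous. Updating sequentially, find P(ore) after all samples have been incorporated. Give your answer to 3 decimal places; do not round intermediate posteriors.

After a magnetic survey='background': P(ore) = 0.6·0.1500 / (0.6·0.1500 + 0.9·0.8500) ≈ 0.1053
After a magnetic survey='anomalous': P(ore) = 0.4·0.1053 / (0.4·0.1053 + 0.1·0.8947) ≈ 0.3200
After a geochemical assay='anomalous': P(ore) = 0.9·0.3200 / (0.9·0.3200 + 0.45·0.6800) ≈ 0.4848
After a magnetic survey='anomalous': P(ore) = 0.4·0.4848 / (0.4·0.4848 + 0.1·0.5152) ≈ 0.7901
After a geochemical assay='anomalous': P(ore) = 0.9·0.7901 / (0.9·0.7901 + 0.45·0.2099) ≈ 0.8828

0.883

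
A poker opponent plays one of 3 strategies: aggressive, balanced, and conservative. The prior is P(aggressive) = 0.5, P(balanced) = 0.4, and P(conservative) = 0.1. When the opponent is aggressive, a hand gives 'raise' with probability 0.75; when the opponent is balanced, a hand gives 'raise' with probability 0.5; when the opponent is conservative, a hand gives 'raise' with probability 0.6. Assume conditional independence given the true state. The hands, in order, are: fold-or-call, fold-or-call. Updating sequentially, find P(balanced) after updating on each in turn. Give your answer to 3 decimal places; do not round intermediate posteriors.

0.679

Each posterior becomes the prior for the next update.
After 'fold-or-call': normaliser = 0.25·0.5000 + 0.5·0.4000 + 0.4·0.1000; P(aggressive) ≈ 0.3425, P(balanced) ≈ 0.5479, P(conservative) ≈ 0.1096
After 'fold-or-call': normaliser = 0.25·0.3425 + 0.5·0.5479 + 0.4·0.1096; P(aggressive) ≈ 0.2122, P(balanced) ≈ 0.6791, P(conservative) ≈ 0.1087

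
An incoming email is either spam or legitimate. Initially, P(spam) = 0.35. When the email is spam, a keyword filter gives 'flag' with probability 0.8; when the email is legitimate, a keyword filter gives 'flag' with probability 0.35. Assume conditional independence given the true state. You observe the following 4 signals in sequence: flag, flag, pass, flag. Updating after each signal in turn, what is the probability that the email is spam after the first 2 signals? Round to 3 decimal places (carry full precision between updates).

0.738

Each posterior becomes the prior for the next update.
After 'flag': P(spam) = 0.8·0.3500 / (0.8·0.3500 + 0.35·0.6500) ≈ 0.5517
After 'flag': P(spam) = 0.8·0.5517 / (0.8·0.5517 + 0.35·0.4483) ≈ 0.7378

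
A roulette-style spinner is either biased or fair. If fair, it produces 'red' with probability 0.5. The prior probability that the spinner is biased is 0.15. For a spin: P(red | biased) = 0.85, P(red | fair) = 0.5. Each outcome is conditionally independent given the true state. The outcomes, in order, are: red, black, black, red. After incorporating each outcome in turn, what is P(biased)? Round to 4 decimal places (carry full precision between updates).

After 'red': P(biased) = 0.85·0.1500 / (0.85·0.1500 + 0.5·0.8500) ≈ 0.2308
After 'black': P(biased) = 0.15·0.2308 / (0.15·0.2308 + 0.5·0.7692) ≈ 0.0826
After 'black': P(biased) = 0.15·0.0826 / (0.15·0.0826 + 0.5·0.9174) ≈ 0.0263
After 'red': P(biased) = 0.85·0.0263 / (0.85·0.0263 + 0.5·0.9737) ≈ 0.0439

0.0439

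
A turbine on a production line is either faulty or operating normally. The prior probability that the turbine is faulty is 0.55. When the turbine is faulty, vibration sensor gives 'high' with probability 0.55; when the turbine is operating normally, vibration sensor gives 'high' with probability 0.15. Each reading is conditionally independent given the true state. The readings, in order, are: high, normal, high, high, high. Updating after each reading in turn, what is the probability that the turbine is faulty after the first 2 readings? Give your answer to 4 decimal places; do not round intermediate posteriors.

0.7035

After 'high': P(faulty) = 0.55·0.5500 / (0.55·0.5500 + 0.15·0.4500) ≈ 0.8176
After 'normal': P(faulty) = 0.45·0.8176 / (0.45·0.8176 + 0.85·0.1824) ≈ 0.7035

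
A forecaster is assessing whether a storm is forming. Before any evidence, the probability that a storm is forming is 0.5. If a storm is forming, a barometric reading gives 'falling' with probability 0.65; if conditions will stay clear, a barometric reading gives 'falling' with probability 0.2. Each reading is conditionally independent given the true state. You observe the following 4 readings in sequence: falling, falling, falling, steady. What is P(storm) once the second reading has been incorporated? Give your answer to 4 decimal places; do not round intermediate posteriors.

Apply Bayes' rule sequentially, carrying P(storm) forward.
After 'falling': P(storm) = 0.65·0.5000 / (0.65·0.5000 + 0.2·0.5000) ≈ 0.7647
After 'falling': P(storm) = 0.65·0.7647 / (0.65·0.7647 + 0.2·0.2353) ≈ 0.9135

0.9135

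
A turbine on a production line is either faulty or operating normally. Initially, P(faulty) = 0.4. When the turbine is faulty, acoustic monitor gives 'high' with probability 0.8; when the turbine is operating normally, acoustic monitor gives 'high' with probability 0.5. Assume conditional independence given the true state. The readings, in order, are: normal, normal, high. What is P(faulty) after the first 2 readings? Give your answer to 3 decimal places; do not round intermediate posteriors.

0.096

After 'normal': P(faulty) = 0.2·0.4000 / (0.2·0.4000 + 0.5·0.6000) ≈ 0.2105
After 'normal': P(faulty) = 0.2·0.2105 / (0.2·0.2105 + 0.5·0.7895) ≈ 0.0964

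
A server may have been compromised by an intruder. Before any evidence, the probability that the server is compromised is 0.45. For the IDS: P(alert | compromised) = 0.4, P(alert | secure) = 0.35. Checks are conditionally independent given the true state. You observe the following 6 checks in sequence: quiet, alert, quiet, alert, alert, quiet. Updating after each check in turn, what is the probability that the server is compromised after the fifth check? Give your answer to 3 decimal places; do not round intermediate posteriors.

0.510

After 'quiet': P(compromised) = 0.6·0.4500 / (0.6·0.4500 + 0.65·0.5500) ≈ 0.4303
After 'alert': P(compromised) = 0.4·0.4303 / (0.4·0.4303 + 0.35·0.5697) ≈ 0.4633
After 'quiet': P(compromised) = 0.6·0.4633 / (0.6·0.4633 + 0.65·0.5367) ≈ 0.4434
After 'alert': P(compromised) = 0.4·0.4434 / (0.4·0.4434 + 0.35·0.5566) ≈ 0.4766
After 'alert': P(compromised) = 0.4·0.4766 / (0.4·0.4766 + 0.35·0.5234) ≈ 0.5100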